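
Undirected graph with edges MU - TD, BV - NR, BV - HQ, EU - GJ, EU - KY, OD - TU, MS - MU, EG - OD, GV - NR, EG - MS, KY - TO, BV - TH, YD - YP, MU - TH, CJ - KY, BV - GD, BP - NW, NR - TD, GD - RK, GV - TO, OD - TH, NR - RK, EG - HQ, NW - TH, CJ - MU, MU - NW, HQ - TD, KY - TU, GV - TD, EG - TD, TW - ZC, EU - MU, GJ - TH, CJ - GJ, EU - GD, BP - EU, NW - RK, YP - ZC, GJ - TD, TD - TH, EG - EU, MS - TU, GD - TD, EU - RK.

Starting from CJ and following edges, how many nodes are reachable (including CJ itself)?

20

BFS from CJ visits: CJ, MU, KY, GJ, TH, TD, NW, MS, EU, TU, TO, OD, BV, NR, HQ, GV, GD, EG, RK, BP
Reachable nodes: 20 of 24 total.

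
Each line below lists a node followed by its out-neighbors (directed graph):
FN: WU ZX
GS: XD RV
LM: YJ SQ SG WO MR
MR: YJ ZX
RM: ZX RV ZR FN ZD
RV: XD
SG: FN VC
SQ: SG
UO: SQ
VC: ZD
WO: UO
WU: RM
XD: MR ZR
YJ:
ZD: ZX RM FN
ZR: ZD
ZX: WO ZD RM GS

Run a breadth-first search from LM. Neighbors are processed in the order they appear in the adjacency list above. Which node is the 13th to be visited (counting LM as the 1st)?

RM

Visit LM; enqueue YJ, SQ, SG, WO, MR → queue [YJ, SQ, SG, WO, MR]
Visit YJ → queue [SQ, SG, WO, MR]
Visit SQ → queue [SG, WO, MR]
Visit SG; enqueue FN, VC → queue [WO, MR, FN, VC]
Visit WO; enqueue UO → queue [MR, FN, VC, UO]
Visit MR; enqueue ZX → queue [FN, VC, UO, ZX]
Visit FN; enqueue WU → queue [VC, UO, ZX, WU]
Visit VC; enqueue ZD → queue [UO, ZX, WU, ZD]
Visit UO → queue [ZX, WU, ZD]
Visit ZX; enqueue RM, GS → queue [WU, ZD, RM, GS]
Visit WU → queue [ZD, RM, GS]
Visit ZD → queue [RM, GS]
Visit RM; enqueue RV, ZR → queue [GS, RV, ZR]
Visit GS; enqueue XD → queue [RV, ZR, XD]
Visit RV → queue [ZR, XD]
Visit ZR → queue [XD]
Visit XD → queue []

Visit order: LM, YJ, SQ, SG, WO, MR, FN, VC, UO, ZX, WU, ZD, RM, GS, RV, ZR, XD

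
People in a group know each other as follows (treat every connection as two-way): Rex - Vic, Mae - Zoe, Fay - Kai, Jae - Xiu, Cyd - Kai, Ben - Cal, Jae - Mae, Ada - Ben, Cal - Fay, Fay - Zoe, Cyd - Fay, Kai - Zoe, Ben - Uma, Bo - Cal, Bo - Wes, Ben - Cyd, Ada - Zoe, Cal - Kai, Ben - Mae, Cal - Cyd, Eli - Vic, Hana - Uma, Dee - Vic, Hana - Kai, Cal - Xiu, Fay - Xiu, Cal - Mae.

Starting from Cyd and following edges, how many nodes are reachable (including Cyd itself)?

BFS from Cyd visits: Cyd, Ben, Cal, Fay, Kai, Ada, Mae, Uma, Bo, Xiu, Zoe, Hana, Jae, Wes
Reachable nodes: 14 of 18 total.

14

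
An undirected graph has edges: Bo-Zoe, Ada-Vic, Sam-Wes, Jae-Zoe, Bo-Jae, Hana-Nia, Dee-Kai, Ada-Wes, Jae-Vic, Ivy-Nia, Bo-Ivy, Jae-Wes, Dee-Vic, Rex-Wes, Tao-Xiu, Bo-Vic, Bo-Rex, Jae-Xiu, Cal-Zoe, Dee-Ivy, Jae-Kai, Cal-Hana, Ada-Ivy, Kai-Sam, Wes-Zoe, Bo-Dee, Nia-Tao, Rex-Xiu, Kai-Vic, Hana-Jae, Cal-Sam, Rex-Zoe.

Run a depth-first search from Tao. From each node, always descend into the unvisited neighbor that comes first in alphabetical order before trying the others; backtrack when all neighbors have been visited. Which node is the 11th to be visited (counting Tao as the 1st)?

Vic

Visit Tao
Tao → Nia
Nia → Hana
Hana → Cal
Cal → Sam
Sam → Kai
Kai → Dee
Dee → Bo
Bo → Ivy
Ivy → Ada
Ada → Vic
Vic → Jae
Jae → Wes
Wes → Rex
Rex → Xiu
Rex → Zoe

Visit order: Tao, Nia, Hana, Cal, Sam, Kai, Dee, Bo, Ivy, Ada, Vic, Jae, Wes, Rex, Xiu, Zoe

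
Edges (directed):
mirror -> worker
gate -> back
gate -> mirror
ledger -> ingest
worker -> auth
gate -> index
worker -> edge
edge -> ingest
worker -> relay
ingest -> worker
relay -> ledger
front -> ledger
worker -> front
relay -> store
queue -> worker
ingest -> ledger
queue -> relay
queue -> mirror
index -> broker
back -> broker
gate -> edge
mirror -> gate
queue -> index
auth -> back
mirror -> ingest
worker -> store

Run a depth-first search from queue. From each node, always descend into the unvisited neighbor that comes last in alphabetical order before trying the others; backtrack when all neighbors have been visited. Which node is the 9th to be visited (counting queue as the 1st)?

auth

Visit queue
queue → worker
worker → store
worker → relay
relay → ledger
ledger → ingest
worker → front
worker → edge
worker → auth
auth → back
back → broker
queue → mirror
mirror → gate
gate → index

Visit order: queue, worker, store, relay, ledger, ingest, front, edge, auth, back, broker, mirror, gate, index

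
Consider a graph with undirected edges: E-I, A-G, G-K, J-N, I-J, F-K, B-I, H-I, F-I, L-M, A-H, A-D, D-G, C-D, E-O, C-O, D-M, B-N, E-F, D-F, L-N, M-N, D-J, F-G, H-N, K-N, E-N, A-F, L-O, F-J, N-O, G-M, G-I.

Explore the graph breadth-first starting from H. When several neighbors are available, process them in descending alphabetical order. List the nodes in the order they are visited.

H N I A O M L K J E B G F D C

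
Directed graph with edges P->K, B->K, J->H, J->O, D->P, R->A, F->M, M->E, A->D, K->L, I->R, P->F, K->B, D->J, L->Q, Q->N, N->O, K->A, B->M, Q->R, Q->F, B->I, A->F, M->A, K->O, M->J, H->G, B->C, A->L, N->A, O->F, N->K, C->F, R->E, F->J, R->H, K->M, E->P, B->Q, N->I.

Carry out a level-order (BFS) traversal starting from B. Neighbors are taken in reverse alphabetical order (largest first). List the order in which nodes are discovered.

B -> Q -> M -> K -> I -> C -> R -> N -> F -> J -> E -> A -> O -> L -> H -> P -> D -> G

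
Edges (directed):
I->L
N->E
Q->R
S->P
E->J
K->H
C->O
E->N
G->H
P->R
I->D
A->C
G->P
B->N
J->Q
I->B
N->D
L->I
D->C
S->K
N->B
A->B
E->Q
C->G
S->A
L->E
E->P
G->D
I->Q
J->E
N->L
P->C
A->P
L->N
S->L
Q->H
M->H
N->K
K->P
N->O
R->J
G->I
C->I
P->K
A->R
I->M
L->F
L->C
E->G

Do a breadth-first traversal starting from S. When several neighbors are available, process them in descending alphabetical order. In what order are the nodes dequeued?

S P L K A R C N I F E H B J O G D Q M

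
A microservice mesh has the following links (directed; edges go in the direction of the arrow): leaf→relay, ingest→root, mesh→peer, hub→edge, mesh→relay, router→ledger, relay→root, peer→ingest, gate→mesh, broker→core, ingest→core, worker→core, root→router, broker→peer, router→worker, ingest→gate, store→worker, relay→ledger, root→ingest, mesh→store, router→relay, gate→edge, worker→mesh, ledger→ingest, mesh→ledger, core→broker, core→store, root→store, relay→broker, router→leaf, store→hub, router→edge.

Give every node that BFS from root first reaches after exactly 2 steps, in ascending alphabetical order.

core, edge, gate, hub, leaf, ledger, relay, worker

Level 0: root
Level 1: ingest, router, store
Level 2: core, edge, gate, hub, leaf, ledger, relay, worker
Level 3: broker, mesh
Level 4: peer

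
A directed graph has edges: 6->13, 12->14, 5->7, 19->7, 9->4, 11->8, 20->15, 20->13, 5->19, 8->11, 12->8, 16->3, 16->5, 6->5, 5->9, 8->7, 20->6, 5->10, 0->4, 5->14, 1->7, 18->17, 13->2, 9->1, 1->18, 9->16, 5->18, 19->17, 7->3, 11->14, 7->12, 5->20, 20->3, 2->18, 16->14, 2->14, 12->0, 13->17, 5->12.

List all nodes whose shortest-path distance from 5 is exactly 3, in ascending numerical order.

2, 11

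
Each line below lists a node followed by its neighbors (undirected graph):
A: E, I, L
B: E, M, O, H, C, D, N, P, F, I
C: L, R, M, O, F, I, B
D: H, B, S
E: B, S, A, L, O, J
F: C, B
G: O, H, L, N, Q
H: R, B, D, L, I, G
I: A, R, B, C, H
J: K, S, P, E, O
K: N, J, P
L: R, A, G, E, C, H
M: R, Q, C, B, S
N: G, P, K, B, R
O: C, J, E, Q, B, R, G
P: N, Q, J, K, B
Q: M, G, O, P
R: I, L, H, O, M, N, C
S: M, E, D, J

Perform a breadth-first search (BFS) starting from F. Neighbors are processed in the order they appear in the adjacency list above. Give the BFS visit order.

F -> C -> B -> L -> R -> M -> O -> I -> E -> H -> D -> N -> P -> A -> G -> Q -> S -> J -> K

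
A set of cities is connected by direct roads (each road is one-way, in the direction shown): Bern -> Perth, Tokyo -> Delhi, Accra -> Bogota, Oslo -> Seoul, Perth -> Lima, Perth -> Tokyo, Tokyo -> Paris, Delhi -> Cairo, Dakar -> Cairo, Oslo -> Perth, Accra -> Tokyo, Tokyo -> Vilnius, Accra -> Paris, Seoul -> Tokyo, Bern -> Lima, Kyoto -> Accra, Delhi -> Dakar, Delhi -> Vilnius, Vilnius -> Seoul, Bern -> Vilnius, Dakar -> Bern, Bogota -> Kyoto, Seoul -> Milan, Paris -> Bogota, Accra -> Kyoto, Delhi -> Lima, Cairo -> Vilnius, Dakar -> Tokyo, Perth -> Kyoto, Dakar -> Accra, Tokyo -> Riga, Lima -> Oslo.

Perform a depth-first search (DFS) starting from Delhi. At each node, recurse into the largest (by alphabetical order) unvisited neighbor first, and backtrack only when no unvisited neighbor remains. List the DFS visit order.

Delhi, Vilnius, Seoul, Tokyo, Riga, Paris, Bogota, Kyoto, Accra, Milan, Lima, Oslo, Perth, Dakar, Cairo, Bern

Visit Delhi
Delhi → Vilnius
Vilnius → Seoul
Seoul → Tokyo
Tokyo → Riga
Tokyo → Paris
Paris → Bogota
Bogota → Kyoto
Kyoto → Accra
Seoul → Milan
Delhi → Lima
Lima → Oslo
Oslo → Perth
Delhi → Dakar
Dakar → Cairo
Dakar → Bern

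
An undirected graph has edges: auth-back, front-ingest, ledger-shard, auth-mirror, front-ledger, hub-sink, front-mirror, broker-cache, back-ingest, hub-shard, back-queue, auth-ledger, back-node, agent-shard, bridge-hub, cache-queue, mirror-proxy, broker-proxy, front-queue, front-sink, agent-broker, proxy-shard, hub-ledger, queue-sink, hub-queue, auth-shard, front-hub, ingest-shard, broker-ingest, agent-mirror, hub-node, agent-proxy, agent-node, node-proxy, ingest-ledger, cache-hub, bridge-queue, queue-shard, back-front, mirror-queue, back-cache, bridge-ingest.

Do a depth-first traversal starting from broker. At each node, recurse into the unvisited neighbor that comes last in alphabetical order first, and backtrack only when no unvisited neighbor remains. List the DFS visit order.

broker, proxy, shard, queue, sink, hub, node, back, ingest, ledger, front, mirror, auth, agent, bridge, cache

Visit broker
broker → proxy
proxy → shard
shard → queue
queue → sink
sink → hub
hub → node
node → back
back → ingest
ingest → ledger
ledger → front
front → mirror
mirror → auth
mirror → agent
ingest → bridge
back → cache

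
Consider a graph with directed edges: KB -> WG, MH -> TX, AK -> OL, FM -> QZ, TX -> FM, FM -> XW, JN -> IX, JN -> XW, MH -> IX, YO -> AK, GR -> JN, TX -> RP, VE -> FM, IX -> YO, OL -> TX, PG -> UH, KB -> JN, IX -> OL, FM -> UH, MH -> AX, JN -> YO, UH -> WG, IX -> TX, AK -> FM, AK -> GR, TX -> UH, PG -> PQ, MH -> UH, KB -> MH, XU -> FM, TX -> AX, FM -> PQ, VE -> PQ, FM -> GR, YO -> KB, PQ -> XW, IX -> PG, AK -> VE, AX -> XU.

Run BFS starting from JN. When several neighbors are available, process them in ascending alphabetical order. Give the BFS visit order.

Visit JN; enqueue IX, XW, YO → queue [IX, XW, YO]
Visit IX; enqueue OL, PG, TX → queue [XW, YO, OL, PG, TX]
Visit XW → queue [YO, OL, PG, TX]
Visit YO; enqueue AK, KB → queue [OL, PG, TX, AK, KB]
Visit OL → queue [PG, TX, AK, KB]
Visit PG; enqueue PQ, UH → queue [TX, AK, KB, PQ, UH]
Visit TX; enqueue AX, FM, RP → queue [AK, KB, PQ, UH, AX, FM, RP]
Visit AK; enqueue GR, VE → queue [KB, PQ, UH, AX, FM, RP, GR, VE]
Visit KB; enqueue MH, WG → queue [PQ, UH, AX, FM, RP, GR, VE, MH, WG]
Visit PQ → queue [UH, AX, FM, RP, GR, VE, MH, WG]
Visit UH → queue [AX, FM, RP, GR, VE, MH, WG]
Visit AX; enqueue XU → queue [FM, RP, GR, VE, MH, WG, XU]
Visit FM; enqueue QZ → queue [RP, GR, VE, MH, WG, XU, QZ]
Visit RP → queue [GR, VE, MH, WG, XU, QZ]
Visit GR → queue [VE, MH, WG, XU, QZ]
Visit VE → queue [MH, WG, XU, QZ]
Visit MH → queue [WG, XU, QZ]
Visit WG → queue [XU, QZ]
Visit XU → queue [QZ]
Visit QZ → queue []

JN, IX, XW, YO, OL, PG, TX, AK, KB, PQ, UH, AX, FM, RP, GR, VE, MH, WG, XU, QZ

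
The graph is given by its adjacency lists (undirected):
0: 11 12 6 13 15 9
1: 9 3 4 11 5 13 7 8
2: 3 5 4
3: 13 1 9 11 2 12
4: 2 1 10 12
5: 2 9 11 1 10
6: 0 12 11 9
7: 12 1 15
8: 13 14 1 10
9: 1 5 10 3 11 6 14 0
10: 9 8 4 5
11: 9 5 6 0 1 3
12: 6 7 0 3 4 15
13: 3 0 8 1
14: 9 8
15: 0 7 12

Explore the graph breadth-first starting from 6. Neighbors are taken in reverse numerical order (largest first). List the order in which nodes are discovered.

Visit 6; enqueue 12, 11, 9, 0 → queue [12, 11, 9, 0]
Visit 12; enqueue 15, 7, 4, 3 → queue [11, 9, 0, 15, 7, 4, 3]
Visit 11; enqueue 5, 1 → queue [9, 0, 15, 7, 4, 3, 5, 1]
Visit 9; enqueue 14, 10 → queue [0, 15, 7, 4, 3, 5, 1, 14, 10]
Visit 0; enqueue 13 → queue [15, 7, 4, 3, 5, 1, 14, 10, 13]
Visit 15 → queue [7, 4, 3, 5, 1, 14, 10, 13]
Visit 7 → queue [4, 3, 5, 1, 14, 10, 13]
Visit 4; enqueue 2 → queue [3, 5, 1, 14, 10, 13, 2]
Visit 3 → queue [5, 1, 14, 10, 13, 2]
Visit 5 → queue [1, 14, 10, 13, 2]
Visit 1; enqueue 8 → queue [14, 10, 13, 2, 8]
Visit 14 → queue [10, 13, 2, 8]
Visit 10 → queue [13, 2, 8]
Visit 13 → queue [2, 8]
Visit 2 → queue [8]
Visit 8 → queue []

6 12 11 9 0 15 7 4 3 5 1 14 10 13 2 8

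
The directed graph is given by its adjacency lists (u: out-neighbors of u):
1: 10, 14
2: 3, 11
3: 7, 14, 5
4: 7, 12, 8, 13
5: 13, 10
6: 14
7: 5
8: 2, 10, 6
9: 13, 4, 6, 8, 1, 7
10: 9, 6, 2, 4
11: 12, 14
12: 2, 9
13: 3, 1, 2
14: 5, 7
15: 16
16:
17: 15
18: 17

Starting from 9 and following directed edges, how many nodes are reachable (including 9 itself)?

BFS from 9 visits: 9, 1, 4, 6, 7, 8, 13, 10, 14, 12, 5, 2, 3, 11
Reachable nodes: 14 of 18 total.

14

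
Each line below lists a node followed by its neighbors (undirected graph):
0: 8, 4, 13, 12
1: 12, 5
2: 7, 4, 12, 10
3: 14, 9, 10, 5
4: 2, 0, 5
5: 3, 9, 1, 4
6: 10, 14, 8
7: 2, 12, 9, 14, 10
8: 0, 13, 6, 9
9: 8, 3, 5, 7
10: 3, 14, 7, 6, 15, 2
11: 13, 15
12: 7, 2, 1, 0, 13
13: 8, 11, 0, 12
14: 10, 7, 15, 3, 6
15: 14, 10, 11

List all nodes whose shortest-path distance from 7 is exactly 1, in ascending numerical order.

Level 0: 7
Level 1: 2, 9, 10, 12, 14
Level 2: 0, 1, 3, 4, 5, 6, 8, 13, 15
Level 3: 11

2, 9, 10, 12, 14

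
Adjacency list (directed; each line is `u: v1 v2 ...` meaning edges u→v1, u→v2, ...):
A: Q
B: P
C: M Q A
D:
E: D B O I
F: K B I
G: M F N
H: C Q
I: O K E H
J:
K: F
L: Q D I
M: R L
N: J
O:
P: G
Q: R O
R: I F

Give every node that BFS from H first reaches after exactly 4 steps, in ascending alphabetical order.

B, D, E, K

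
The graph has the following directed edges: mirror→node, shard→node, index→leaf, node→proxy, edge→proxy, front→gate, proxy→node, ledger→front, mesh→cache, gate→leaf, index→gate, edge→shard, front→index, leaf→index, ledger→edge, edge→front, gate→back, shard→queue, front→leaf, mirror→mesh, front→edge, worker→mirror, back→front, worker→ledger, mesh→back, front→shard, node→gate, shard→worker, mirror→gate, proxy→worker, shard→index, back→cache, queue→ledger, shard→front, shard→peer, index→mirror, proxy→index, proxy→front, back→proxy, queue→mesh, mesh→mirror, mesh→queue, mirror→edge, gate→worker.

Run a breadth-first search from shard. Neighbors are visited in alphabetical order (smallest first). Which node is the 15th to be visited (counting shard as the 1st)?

back

Visit shard; enqueue front, index, node, peer, queue, worker → queue [front, index, node, peer, queue, worker]
Visit front; enqueue edge, gate, leaf → queue [index, node, peer, queue, worker, edge, gate, leaf]
Visit index; enqueue mirror → queue [node, peer, queue, worker, edge, gate, leaf, mirror]
Visit node; enqueue proxy → queue [peer, queue, worker, edge, gate, leaf, mirror, proxy]
Visit peer → queue [queue, worker, edge, gate, leaf, mirror, proxy]
Visit queue; enqueue ledger, mesh → queue [worker, edge, gate, leaf, mirror, proxy, ledger, mesh]
Visit worker → queue [edge, gate, leaf, mirror, proxy, ledger, mesh]
Visit edge → queue [gate, leaf, mirror, proxy, ledger, mesh]
Visit gate; enqueue back → queue [leaf, mirror, proxy, ledger, mesh, back]
Visit leaf → queue [mirror, proxy, ledger, mesh, back]
Visit mirror → queue [proxy, ledger, mesh, back]
Visit proxy → queue [ledger, mesh, back]
Visit ledger → queue [mesh, back]
Visit mesh; enqueue cache → queue [back, cache]
Visit back → queue [cache]
Visit cache → queue []

Visit order: shard, front, index, node, peer, queue, worker, edge, gate, leaf, mirror, proxy, ledger, mesh, back, cache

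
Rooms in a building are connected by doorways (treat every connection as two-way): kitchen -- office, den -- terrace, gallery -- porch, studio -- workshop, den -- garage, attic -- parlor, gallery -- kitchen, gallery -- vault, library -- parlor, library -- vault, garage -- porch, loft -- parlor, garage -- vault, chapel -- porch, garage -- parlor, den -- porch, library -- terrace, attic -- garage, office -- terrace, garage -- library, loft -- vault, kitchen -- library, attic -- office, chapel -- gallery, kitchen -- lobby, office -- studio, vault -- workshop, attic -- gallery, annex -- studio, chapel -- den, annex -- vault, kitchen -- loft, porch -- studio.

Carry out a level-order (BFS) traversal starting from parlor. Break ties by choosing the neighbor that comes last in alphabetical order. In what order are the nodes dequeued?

Visit parlor; enqueue loft, library, garage, attic → queue [loft, library, garage, attic]
Visit loft; enqueue vault, kitchen → queue [library, garage, attic, vault, kitchen]
Visit library; enqueue terrace → queue [garage, attic, vault, kitchen, terrace]
Visit garage; enqueue porch, den → queue [attic, vault, kitchen, terrace, porch, den]
Visit attic; enqueue office, gallery → queue [vault, kitchen, terrace, porch, den, office, gallery]
Visit vault; enqueue workshop, annex → queue [kitchen, terrace, porch, den, office, gallery, workshop, annex]
Visit kitchen; enqueue lobby → queue [terrace, porch, den, office, gallery, workshop, annex, lobby]
Visit terrace → queue [porch, den, office, gallery, workshop, annex, lobby]
Visit porch; enqueue studio, chapel → queue [den, office, gallery, workshop, annex, lobby, studio, chapel]
Visit den → queue [office, gallery, workshop, annex, lobby, studio, chapel]
Visit office → queue [gallery, workshop, annex, lobby, studio, chapel]
Visit gallery → queue [workshop, annex, lobby, studio, chapel]
Visit workshop → queue [annex, lobby, studio, chapel]
Visit annex → queue [lobby, studio, chapel]
Visit lobby → queue [studio, chapel]
Visit studio → queue [chapel]
Visit chapel → queue []

parlor → loft → library → garage → attic → vault → kitchen → terrace → porch → den → office → gallery → workshop → annex → lobby → studio → chapel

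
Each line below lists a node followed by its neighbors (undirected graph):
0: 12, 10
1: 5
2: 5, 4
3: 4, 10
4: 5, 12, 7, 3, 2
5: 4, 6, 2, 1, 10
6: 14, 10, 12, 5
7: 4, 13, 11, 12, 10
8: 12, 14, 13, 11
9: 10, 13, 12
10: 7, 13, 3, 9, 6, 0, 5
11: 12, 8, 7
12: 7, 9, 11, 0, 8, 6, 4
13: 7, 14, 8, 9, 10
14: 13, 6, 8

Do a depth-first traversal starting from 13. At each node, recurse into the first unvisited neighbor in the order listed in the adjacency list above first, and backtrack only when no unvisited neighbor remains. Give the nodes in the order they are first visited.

13 → 7 → 4 → 5 → 6 → 14 → 8 → 12 → 9 → 10 → 3 → 0 → 11 → 2 → 1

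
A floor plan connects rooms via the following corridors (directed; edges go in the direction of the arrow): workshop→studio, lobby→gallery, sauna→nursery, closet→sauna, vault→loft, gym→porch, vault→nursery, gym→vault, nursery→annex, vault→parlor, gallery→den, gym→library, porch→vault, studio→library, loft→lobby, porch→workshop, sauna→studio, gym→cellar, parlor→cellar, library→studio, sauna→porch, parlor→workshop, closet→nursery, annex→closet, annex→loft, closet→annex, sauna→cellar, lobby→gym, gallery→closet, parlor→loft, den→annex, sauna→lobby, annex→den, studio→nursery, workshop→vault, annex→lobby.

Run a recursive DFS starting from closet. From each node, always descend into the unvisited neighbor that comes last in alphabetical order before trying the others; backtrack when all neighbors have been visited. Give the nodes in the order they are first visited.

Visit closet
closet → sauna
sauna → studio
studio → nursery
nursery → annex
annex → loft
loft → lobby
lobby → gym
gym → vault
vault → parlor
parlor → workshop
parlor → cellar
gym → porch
gym → library
lobby → gallery
gallery → den

closet, sauna, studio, nursery, annex, loft, lobby, gym, vault, parlor, workshop, cellar, porch, library, gallery, den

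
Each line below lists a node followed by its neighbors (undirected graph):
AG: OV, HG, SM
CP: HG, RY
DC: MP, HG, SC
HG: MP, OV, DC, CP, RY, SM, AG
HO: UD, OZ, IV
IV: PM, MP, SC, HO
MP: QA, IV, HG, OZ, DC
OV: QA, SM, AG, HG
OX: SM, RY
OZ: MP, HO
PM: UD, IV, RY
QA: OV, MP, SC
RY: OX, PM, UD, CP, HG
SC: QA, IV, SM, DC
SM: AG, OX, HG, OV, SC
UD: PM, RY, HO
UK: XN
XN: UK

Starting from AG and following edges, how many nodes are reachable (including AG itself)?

16

BFS from AG visits: AG, OV, HG, SM, QA, MP, DC, CP, RY, OX, SC, IV, OZ, PM, UD, HO
Reachable nodes: 16 of 18 total.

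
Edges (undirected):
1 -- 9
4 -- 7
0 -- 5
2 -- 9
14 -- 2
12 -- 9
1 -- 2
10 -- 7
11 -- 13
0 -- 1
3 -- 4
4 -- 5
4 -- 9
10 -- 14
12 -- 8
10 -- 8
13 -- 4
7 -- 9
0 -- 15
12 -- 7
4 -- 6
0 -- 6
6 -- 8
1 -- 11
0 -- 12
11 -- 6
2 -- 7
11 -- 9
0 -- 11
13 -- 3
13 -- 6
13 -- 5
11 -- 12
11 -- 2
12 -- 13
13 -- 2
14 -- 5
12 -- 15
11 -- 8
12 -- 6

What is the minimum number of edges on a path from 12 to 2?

2

Level 0: 12
Level 1: 0, 6, 7, 8, 9, 11, 13, 15
Level 2: 1, 2, 3, 4, 5, 10
Level 3: 14
2 first appears at level 2.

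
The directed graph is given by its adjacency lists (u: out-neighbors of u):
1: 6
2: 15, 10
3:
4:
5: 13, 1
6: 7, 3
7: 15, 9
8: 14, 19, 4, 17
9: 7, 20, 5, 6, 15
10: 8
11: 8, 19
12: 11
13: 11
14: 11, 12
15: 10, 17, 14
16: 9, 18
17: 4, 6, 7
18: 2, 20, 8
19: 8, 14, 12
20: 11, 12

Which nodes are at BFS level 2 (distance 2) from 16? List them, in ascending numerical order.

2, 5, 6, 7, 8, 15, 20

Level 0: 16
Level 1: 9, 18
Level 2: 2, 5, 6, 7, 8, 15, 20
Level 3: 1, 3, 4, 10, 11, 12, 13, 14, 17, 19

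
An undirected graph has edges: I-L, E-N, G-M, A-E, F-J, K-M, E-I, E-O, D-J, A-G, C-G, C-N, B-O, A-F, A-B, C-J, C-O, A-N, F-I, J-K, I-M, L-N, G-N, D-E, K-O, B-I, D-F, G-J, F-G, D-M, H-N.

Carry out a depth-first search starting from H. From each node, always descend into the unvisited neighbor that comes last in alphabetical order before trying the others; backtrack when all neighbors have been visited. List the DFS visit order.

Visit H
H → N
N → L
L → I
I → M
M → K
K → O
O → E
E → D
D → J
J → G
G → F
F → A
A → B
G → C

H N L I M K O E D J G F A B C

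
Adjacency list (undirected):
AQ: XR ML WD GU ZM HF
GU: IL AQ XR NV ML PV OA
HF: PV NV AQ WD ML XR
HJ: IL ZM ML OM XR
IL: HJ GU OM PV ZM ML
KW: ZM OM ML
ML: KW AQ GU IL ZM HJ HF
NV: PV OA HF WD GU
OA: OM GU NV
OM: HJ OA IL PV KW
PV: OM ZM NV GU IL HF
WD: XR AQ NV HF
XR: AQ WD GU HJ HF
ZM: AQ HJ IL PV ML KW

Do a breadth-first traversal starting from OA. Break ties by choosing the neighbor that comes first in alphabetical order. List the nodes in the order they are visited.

OA → GU → NV → OM → AQ → IL → ML → PV → XR → HF → WD → HJ → KW → ZM

Visit OA; enqueue GU, NV, OM → queue [GU, NV, OM]
Visit GU; enqueue AQ, IL, ML, PV, XR → queue [NV, OM, AQ, IL, ML, PV, XR]
Visit NV; enqueue HF, WD → queue [OM, AQ, IL, ML, PV, XR, HF, WD]
Visit OM; enqueue HJ, KW → queue [AQ, IL, ML, PV, XR, HF, WD, HJ, KW]
Visit AQ; enqueue ZM → queue [IL, ML, PV, XR, HF, WD, HJ, KW, ZM]
Visit IL → queue [ML, PV, XR, HF, WD, HJ, KW, ZM]
Visit ML → queue [PV, XR, HF, WD, HJ, KW, ZM]
Visit PV → queue [XR, HF, WD, HJ, KW, ZM]
Visit XR → queue [HF, WD, HJ, KW, ZM]
Visit HF → queue [WD, HJ, KW, ZM]
Visit WD → queue [HJ, KW, ZM]
Visit HJ → queue [KW, ZM]
Visit KW → queue [ZM]
Visit ZM → queue []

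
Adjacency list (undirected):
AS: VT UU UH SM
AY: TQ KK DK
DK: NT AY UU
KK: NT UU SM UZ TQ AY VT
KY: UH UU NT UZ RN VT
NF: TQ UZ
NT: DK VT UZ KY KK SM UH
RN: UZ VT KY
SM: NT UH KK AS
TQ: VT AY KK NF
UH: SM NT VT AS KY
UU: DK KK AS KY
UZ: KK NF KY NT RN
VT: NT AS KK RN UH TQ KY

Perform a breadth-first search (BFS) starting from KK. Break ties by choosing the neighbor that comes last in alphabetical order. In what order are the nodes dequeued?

Visit KK; enqueue VT, UZ, UU, TQ, SM, NT, AY → queue [VT, UZ, UU, TQ, SM, NT, AY]
Visit VT; enqueue UH, RN, KY, AS → queue [UZ, UU, TQ, SM, NT, AY, UH, RN, KY, AS]
Visit UZ; enqueue NF → queue [UU, TQ, SM, NT, AY, UH, RN, KY, AS, NF]
Visit UU; enqueue DK → queue [TQ, SM, NT, AY, UH, RN, KY, AS, NF, DK]
Visit TQ → queue [SM, NT, AY, UH, RN, KY, AS, NF, DK]
Visit SM → queue [NT, AY, UH, RN, KY, AS, NF, DK]
Visit NT → queue [AY, UH, RN, KY, AS, NF, DK]
Visit AY → queue [UH, RN, KY, AS, NF, DK]
Visit UH → queue [RN, KY, AS, NF, DK]
Visit RN → queue [KY, AS, NF, DK]
Visit KY → queue [AS, NF, DK]
Visit AS → queue [NF, DK]
Visit NF → queue [DK]
Visit DK → queue []

KK, VT, UZ, UU, TQ, SM, NT, AY, UH, RN, KY, AS, NF, DK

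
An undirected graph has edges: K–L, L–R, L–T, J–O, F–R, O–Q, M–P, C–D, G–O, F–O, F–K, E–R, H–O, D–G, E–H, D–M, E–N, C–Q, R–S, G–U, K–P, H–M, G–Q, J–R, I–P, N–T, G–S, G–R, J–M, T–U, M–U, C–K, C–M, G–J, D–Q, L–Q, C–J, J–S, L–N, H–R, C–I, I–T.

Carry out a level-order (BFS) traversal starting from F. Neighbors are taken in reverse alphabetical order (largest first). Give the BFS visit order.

F, R, O, K, S, L, J, H, G, E, Q, P, C, T, N, M, U, D, I

Visit F; enqueue R, O, K → queue [R, O, K]
Visit R; enqueue S, L, J, H, G, E → queue [O, K, S, L, J, H, G, E]
Visit O; enqueue Q → queue [K, S, L, J, H, G, E, Q]
Visit K; enqueue P, C → queue [S, L, J, H, G, E, Q, P, C]
Visit S → queue [L, J, H, G, E, Q, P, C]
Visit L; enqueue T, N → queue [J, H, G, E, Q, P, C, T, N]
Visit J; enqueue M → queue [H, G, E, Q, P, C, T, N, M]
Visit H → queue [G, E, Q, P, C, T, N, M]
Visit G; enqueue U, D → queue [E, Q, P, C, T, N, M, U, D]
Visit E → queue [Q, P, C, T, N, M, U, D]
Visit Q → queue [P, C, T, N, M, U, D]
Visit P; enqueue I → queue [C, T, N, M, U, D, I]
Visit C → queue [T, N, M, U, D, I]
Visit T → queue [N, M, U, D, I]
Visit N → queue [M, U, D, I]
Visit M → queue [U, D, I]
Visit U → queue [D, I]
Visit D → queue [I]
Visit I → queue []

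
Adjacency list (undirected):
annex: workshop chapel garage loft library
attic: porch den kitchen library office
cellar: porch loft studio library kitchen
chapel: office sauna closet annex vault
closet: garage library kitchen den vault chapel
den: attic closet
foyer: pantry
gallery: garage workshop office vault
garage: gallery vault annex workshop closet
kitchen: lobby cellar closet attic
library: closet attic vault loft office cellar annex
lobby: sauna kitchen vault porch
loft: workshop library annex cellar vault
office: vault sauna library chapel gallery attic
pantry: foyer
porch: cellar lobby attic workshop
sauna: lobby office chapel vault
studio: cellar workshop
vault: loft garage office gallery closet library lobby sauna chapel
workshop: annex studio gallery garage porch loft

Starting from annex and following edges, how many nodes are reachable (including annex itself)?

BFS from annex visits: annex, chapel, garage, library, loft, workshop, closet, office, sauna, vault, gallery, attic, cellar, porch, studio, den, kitchen, lobby
Reachable nodes: 18 of 20 total.

18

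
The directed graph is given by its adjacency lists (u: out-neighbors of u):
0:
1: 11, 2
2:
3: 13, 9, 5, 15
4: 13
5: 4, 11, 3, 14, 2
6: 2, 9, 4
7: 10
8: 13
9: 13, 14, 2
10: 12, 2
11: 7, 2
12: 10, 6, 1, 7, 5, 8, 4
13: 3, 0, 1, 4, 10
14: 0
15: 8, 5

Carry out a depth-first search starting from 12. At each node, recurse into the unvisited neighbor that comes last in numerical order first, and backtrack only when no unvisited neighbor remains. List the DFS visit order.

Visit 12
12 → 10
10 → 2
12 → 8
8 → 13
13 → 4
13 → 3
3 → 15
15 → 5
5 → 14
14 → 0
5 → 11
11 → 7
3 → 9
13 → 1
12 → 6

12, 10, 2, 8, 13, 4, 3, 15, 5, 14, 0, 11, 7, 9, 1, 6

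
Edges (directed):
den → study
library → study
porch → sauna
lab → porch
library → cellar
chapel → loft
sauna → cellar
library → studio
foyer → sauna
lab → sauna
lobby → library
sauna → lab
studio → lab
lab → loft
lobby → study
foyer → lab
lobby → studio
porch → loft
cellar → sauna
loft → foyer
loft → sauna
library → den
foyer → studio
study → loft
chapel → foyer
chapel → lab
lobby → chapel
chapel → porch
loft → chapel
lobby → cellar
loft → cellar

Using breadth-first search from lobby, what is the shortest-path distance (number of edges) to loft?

Level 0: lobby
Level 1: cellar, chapel, library, studio, study
Level 2: den, foyer, lab, loft, porch, sauna
loft first appears at level 2.

2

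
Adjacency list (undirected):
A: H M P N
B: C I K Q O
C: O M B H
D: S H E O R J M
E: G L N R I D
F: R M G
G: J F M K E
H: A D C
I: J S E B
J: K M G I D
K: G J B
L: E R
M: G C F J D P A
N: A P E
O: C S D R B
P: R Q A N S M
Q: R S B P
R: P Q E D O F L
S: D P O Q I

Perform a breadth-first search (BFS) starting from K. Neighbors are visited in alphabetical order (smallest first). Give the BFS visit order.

Visit K; enqueue B, G, J → queue [B, G, J]
Visit B; enqueue C, I, O, Q → queue [G, J, C, I, O, Q]
Visit G; enqueue E, F, M → queue [J, C, I, O, Q, E, F, M]
Visit J; enqueue D → queue [C, I, O, Q, E, F, M, D]
Visit C; enqueue H → queue [I, O, Q, E, F, M, D, H]
Visit I; enqueue S → queue [O, Q, E, F, M, D, H, S]
Visit O; enqueue R → queue [Q, E, F, M, D, H, S, R]
Visit Q; enqueue P → queue [E, F, M, D, H, S, R, P]
Visit E; enqueue L, N → queue [F, M, D, H, S, R, P, L, N]
Visit F → queue [M, D, H, S, R, P, L, N]
Visit M; enqueue A → queue [D, H, S, R, P, L, N, A]
Visit D → queue [H, S, R, P, L, N, A]
Visit H → queue [S, R, P, L, N, A]
Visit S → queue [R, P, L, N, A]
Visit R → queue [P, L, N, A]
Visit P → queue [L, N, A]
Visit L → queue [N, A]
Visit N → queue [A]
Visit A → queue []

K B G J C I O Q E F M D H S R P L N A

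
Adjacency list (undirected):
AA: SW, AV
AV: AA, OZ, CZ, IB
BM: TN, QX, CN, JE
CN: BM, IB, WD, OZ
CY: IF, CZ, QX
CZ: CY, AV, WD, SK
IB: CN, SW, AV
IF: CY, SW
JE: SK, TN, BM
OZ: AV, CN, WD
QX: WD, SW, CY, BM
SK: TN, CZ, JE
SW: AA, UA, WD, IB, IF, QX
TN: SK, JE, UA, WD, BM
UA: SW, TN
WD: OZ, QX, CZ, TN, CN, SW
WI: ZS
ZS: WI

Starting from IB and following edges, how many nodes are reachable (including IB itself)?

16

BFS from IB visits: IB, CN, SW, AV, BM, WD, OZ, AA, UA, IF, QX, CZ, TN, JE, CY, SK
Reachable nodes: 16 of 18 total.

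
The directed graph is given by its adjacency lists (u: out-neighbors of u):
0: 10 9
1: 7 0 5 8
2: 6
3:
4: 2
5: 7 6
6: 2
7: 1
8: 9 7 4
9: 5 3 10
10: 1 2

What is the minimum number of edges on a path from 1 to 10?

Level 0: 1
Level 1: 0, 5, 7, 8
Level 2: 4, 6, 9, 10
Level 3: 2, 3
10 first appears at level 2.

2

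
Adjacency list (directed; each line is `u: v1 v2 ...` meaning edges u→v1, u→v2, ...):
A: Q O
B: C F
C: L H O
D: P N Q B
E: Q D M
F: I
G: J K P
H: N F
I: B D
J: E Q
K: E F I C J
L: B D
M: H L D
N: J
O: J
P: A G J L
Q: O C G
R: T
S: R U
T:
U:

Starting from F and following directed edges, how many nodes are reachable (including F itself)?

17

BFS from F visits: F, I, B, D, C, P, N, Q, L, H, O, A, G, J, K, E, M
Reachable nodes: 17 of 21 total.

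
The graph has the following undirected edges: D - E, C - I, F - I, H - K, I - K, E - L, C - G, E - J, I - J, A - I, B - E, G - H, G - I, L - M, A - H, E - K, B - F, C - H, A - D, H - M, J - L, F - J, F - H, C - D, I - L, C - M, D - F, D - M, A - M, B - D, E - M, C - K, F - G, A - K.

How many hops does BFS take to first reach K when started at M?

Level 0: M
Level 1: A, C, D, E, H, L
Level 2: B, F, G, I, J, K
K first appears at level 2.

2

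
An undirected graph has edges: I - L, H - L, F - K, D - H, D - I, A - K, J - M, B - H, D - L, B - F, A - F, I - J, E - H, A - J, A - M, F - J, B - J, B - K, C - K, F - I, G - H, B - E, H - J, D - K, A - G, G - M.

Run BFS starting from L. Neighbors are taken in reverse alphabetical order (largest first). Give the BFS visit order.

Visit L; enqueue I, H, D → queue [I, H, D]
Visit I; enqueue J, F → queue [H, D, J, F]
Visit H; enqueue G, E, B → queue [D, J, F, G, E, B]
Visit D; enqueue K → queue [J, F, G, E, B, K]
Visit J; enqueue M, A → queue [F, G, E, B, K, M, A]
Visit F → queue [G, E, B, K, M, A]
Visit G → queue [E, B, K, M, A]
Visit E → queue [B, K, M, A]
Visit B → queue [K, M, A]
Visit K; enqueue C → queue [M, A, C]
Visit M → queue [A, C]
Visit A → queue [C]
Visit C → queue []

L → I → H → D → J → F → G → E → B → K → M → A → C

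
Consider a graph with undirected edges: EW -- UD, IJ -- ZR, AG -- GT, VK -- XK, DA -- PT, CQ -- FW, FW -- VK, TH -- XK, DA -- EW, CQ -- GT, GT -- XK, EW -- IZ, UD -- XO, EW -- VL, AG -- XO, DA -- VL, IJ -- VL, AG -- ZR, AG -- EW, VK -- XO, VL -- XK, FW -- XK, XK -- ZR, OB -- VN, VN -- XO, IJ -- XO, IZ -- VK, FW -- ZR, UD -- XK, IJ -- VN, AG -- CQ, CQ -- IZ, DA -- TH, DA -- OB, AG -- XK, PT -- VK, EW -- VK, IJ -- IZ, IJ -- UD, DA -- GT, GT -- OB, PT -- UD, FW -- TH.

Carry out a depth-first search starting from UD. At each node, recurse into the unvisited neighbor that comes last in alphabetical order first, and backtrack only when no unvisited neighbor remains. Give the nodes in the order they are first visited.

UD -> XO -> VN -> OB -> GT -> XK -> ZR -> IJ -> VL -> EW -> VK -> PT -> DA -> TH -> FW -> CQ -> IZ -> AG

Visit UD
UD → XO
XO → VN
VN → OB
OB → GT
GT → XK
XK → ZR
ZR → IJ
IJ → VL
VL → EW
EW → VK
VK → PT
PT → DA
DA → TH
TH → FW
FW → CQ
CQ → IZ
CQ → AG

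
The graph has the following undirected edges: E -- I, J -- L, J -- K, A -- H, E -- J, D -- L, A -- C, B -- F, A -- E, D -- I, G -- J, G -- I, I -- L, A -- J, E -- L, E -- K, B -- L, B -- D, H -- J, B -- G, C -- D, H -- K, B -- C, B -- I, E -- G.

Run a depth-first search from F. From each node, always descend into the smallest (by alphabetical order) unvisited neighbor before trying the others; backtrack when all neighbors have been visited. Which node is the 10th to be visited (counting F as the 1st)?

Visit F
F → B
B → C
C → A
A → E
E → G
G → I
I → D
D → L
L → J
J → H
H → K

Visit order: F, B, C, A, E, G, I, D, L, J, H, K

J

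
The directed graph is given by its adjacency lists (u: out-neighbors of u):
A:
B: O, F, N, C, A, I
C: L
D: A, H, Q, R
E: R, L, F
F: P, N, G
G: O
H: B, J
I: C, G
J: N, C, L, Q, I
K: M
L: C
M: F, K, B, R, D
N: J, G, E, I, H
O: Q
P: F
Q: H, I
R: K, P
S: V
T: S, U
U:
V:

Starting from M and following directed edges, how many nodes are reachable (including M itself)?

18

BFS from M visits: M, F, K, B, R, D, P, N, G, O, C, A, I, H, Q, J, E, L
Reachable nodes: 18 of 22 total.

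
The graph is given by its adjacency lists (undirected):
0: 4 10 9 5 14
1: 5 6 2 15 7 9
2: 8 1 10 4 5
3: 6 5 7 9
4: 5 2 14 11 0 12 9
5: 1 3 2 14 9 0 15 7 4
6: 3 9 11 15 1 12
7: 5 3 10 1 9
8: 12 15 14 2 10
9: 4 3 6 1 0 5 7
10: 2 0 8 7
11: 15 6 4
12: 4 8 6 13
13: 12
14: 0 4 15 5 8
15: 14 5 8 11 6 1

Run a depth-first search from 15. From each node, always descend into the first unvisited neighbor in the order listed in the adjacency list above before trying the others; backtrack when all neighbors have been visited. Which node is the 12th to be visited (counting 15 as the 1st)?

8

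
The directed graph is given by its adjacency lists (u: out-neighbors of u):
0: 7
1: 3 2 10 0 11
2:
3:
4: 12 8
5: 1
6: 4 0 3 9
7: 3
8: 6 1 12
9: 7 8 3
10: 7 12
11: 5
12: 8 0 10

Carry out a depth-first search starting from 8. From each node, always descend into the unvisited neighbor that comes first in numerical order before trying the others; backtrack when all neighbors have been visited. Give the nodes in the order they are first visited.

8 1 0 7 3 2 10 12 11 5 6 4 9

Visit 8
8 → 1
1 → 0
0 → 7
7 → 3
1 → 2
1 → 10
10 → 12
1 → 11
11 → 5
8 → 6
6 → 4
6 → 9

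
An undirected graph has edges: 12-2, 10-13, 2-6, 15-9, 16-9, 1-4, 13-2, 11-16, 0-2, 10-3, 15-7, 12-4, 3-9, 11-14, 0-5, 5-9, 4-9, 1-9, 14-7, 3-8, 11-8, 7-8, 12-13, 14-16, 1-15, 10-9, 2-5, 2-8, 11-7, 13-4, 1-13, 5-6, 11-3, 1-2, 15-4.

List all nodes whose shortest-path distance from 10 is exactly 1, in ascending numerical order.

3, 9, 13

Level 0: 10
Level 1: 3, 9, 13
Level 2: 1, 2, 4, 5, 8, 11, 12, 15, 16
Level 3: 0, 6, 7, 14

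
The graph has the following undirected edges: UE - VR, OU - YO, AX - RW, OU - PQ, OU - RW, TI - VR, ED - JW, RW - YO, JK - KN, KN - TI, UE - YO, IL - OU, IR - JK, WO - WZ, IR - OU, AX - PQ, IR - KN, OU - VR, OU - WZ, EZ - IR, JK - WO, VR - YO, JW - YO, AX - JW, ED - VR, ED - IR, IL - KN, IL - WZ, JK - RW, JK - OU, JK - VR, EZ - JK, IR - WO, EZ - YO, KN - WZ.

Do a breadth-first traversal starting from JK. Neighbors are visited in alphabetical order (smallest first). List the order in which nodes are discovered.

Visit JK; enqueue EZ, IR, KN, OU, RW, VR, WO → queue [EZ, IR, KN, OU, RW, VR, WO]
Visit EZ; enqueue YO → queue [IR, KN, OU, RW, VR, WO, YO]
Visit IR; enqueue ED → queue [KN, OU, RW, VR, WO, YO, ED]
Visit KN; enqueue IL, TI, WZ → queue [OU, RW, VR, WO, YO, ED, IL, TI, WZ]
Visit OU; enqueue PQ → queue [RW, VR, WO, YO, ED, IL, TI, WZ, PQ]
Visit RW; enqueue AX → queue [VR, WO, YO, ED, IL, TI, WZ, PQ, AX]
Visit VR; enqueue UE → queue [WO, YO, ED, IL, TI, WZ, PQ, AX, UE]
Visit WO → queue [YO, ED, IL, TI, WZ, PQ, AX, UE]
Visit YO; enqueue JW → queue [ED, IL, TI, WZ, PQ, AX, UE, JW]
Visit ED → queue [IL, TI, WZ, PQ, AX, UE, JW]
Visit IL → queue [TI, WZ, PQ, AX, UE, JW]
Visit TI → queue [WZ, PQ, AX, UE, JW]
Visit WZ → queue [PQ, AX, UE, JW]
Visit PQ → queue [AX, UE, JW]
Visit AX → queue [UE, JW]
Visit UE → queue [JW]
Visit JW → queue []

JK → EZ → IR → KN → OU → RW → VR → WO → YO → ED → IL → TI → WZ → PQ → AX → UE → JW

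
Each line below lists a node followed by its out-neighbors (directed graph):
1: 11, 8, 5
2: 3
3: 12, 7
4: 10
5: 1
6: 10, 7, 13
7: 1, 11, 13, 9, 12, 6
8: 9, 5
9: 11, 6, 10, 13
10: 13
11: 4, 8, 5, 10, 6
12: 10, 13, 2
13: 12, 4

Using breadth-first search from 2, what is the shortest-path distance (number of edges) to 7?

2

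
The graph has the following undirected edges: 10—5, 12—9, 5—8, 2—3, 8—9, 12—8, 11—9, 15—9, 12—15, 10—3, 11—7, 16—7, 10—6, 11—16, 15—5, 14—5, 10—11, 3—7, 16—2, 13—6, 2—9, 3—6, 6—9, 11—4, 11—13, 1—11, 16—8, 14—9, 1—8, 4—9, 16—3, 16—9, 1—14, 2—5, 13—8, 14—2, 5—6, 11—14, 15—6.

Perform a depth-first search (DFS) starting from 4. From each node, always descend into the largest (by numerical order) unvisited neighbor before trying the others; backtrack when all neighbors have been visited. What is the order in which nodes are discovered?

Visit 4
4 → 11
11 → 16
16 → 9
9 → 15
15 → 12
12 → 8
8 → 13
13 → 6
6 → 10
10 → 5
5 → 14
14 → 2
2 → 3
3 → 7
14 → 1

4 -> 11 -> 16 -> 9 -> 15 -> 12 -> 8 -> 13 -> 6 -> 10 -> 5 -> 14 -> 2 -> 3 -> 7 -> 1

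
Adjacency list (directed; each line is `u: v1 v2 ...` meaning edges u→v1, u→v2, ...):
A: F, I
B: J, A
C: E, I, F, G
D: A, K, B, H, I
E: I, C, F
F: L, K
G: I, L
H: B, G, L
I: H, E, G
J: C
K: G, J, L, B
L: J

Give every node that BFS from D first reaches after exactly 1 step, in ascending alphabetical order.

A, B, H, I, K

Level 0: D
Level 1: A, B, H, I, K
Level 2: E, F, G, J, L
Level 3: C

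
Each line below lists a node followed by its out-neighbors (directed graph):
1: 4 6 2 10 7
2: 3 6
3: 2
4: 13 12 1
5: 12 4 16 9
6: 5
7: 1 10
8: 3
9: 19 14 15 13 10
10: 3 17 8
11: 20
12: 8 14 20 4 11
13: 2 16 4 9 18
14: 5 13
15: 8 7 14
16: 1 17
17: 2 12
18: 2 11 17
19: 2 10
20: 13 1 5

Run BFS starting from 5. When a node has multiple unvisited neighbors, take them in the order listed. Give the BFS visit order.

5 12 4 16 9 8 14 20 11 13 1 17 19 15 10 3 2 18 6 7

Visit 5; enqueue 12, 4, 16, 9 → queue [12, 4, 16, 9]
Visit 12; enqueue 8, 14, 20, 11 → queue [4, 16, 9, 8, 14, 20, 11]
Visit 4; enqueue 13, 1 → queue [16, 9, 8, 14, 20, 11, 13, 1]
Visit 16; enqueue 17 → queue [9, 8, 14, 20, 11, 13, 1, 17]
Visit 9; enqueue 19, 15, 10 → queue [8, 14, 20, 11, 13, 1, 17, 19, 15, 10]
Visit 8; enqueue 3 → queue [14, 20, 11, 13, 1, 17, 19, 15, 10, 3]
Visit 14 → queue [20, 11, 13, 1, 17, 19, 15, 10, 3]
Visit 20 → queue [11, 13, 1, 17, 19, 15, 10, 3]
Visit 11 → queue [13, 1, 17, 19, 15, 10, 3]
Visit 13; enqueue 2, 18 → queue [1, 17, 19, 15, 10, 3, 2, 18]
Visit 1; enqueue 6, 7 → queue [17, 19, 15, 10, 3, 2, 18, 6, 7]
Visit 17 → queue [19, 15, 10, 3, 2, 18, 6, 7]
Visit 19 → queue [15, 10, 3, 2, 18, 6, 7]
Visit 15 → queue [10, 3, 2, 18, 6, 7]
Visit 10 → queue [3, 2, 18, 6, 7]
Visit 3 → queue [2, 18, 6, 7]
Visit 2 → queue [18, 6, 7]
Visit 18 → queue [6, 7]
Visit 6 → queue [7]
Visit 7 → queue []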